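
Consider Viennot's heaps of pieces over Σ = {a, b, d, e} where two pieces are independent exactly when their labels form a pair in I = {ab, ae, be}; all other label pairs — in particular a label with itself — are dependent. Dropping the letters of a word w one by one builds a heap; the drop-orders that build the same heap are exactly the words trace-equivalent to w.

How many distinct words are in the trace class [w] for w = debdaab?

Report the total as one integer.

#0=d has no predecessor
#1=e depends on [0:d]
#2=b depends on [0:d]
#3=d depends on [1:e, 2:b]
#4=a depends on [3:d]
#5=a depends on [4:a]
#6=b depends on [3:d]
sources: [0:d]
N(rest) = Σ N(rest − s) over sources s of rest; N(one piece) = 1:
  size 1 → [5]=1  [6]=1
  size 2 → [4,5]=1  [5,6]=2
  size 3 → [4,5,6]=3
  size 4 → [3,4,5,6]=3
  size 5 → [1,3,4,5,6]=3  [2,3,4,5,6]=3
  first=0(d) contributes 6

6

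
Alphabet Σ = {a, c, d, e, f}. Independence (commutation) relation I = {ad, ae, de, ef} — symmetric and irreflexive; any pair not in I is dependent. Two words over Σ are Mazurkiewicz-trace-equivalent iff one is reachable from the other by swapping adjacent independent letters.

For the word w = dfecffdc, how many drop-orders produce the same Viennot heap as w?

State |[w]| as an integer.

3

0(d) covers ∅
1(f) covers 0:d
2(e) covers ∅
3(c) covers 1:f, 2:e
4(f) covers 3:c
5(f) covers 4:f
6(d) covers 5:f
7(c) covers 6:d
floor of heap: 0:d, 2:e
completions by unplaced set U, small U first (add the entries for U minus each lowest piece of U):
  |U|=1: {7}:1
  |U|=2: {6,7}:1
  |U|=3: {5,6,7}:1
  |U|=4: {4,5,6,7}:1
  |U|=5: {3,4,5,6,7}:1
  |U|=6: {1,3,4,5,6,7}:1  {2,3,4,5,6,7}:1
  start at 0(d): 2
  start at 2(e): 1
sum over floor = 3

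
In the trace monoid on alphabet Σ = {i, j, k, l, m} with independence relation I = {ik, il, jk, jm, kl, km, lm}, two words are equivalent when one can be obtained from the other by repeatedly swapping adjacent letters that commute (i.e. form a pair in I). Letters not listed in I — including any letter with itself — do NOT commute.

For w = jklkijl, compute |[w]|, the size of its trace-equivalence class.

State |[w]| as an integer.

#0=j has no predecessor
#1=k has no predecessor
#2=l depends on [0:j]
#3=k depends on [1:k]
#4=i depends on [0:j]
#5=j depends on [2:l, 4:i]
#6=l depends on [5:j]
sources: [0:j, 1:k]
N(rest) = Σ N(rest − s) over sources s of rest; N(one piece) = 1:
  size 1 → [3]=1  [6]=1
  size 2 → [1,3]=1  [3,6]=2  [5,6]=1
  size 3 → [1,3,6]=3  [2,5,6]=1  [3,5,6]=3  [4,5,6]=1
  size 4 → [1,3,5,6]=6  [2,3,5,6]=4  [2,4,5,6]=2  [3,4,5,6]=4
  size 5 → [0,2,4,5,6]=2  [1,2,3,5,6]=10  [1,3,4,5,6]=10  [2,3,4,5,6]=10
  first=0(j) contributes 30
  first=1(k) contributes 12
|[w]| = 42

42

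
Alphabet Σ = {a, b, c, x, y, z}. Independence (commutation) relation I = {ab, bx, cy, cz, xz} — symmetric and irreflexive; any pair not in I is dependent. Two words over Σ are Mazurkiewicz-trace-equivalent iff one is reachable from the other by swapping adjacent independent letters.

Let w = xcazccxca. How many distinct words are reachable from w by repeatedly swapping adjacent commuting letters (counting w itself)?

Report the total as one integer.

piece 0:x — minimal
piece 1:c rests on {0:x}
piece 2:a rests on {1:c}
piece 3:z rests on {2:a}
piece 4:c rests on {2:a}
piece 5:c rests on {4:c}
piece 6:x rests on {5:c}
piece 7:c rests on {6:x}
piece 8:a rests on {3:z, 7:c}
minimal pieces: {0:x}
ways to finish when only these pieces remain (= sum over removing one remaining piece with nothing left below it):
  1 left: {8}→1
  2 left: {3,8}→1  {7,8}→1
  3 left: {3,7,8}→2  {6,7,8}→1
  4 left: {3,6,7,8}→3  {5,6,7,8}→1
  5 left: {3,5,6,7,8}→4  {4,5,6,7,8}→1
  6 left: {3,4,5,6,7,8}→5
  7 left: {2,3,4,5,6,7,8}→5
  placing 0:x first → 5 extensions

5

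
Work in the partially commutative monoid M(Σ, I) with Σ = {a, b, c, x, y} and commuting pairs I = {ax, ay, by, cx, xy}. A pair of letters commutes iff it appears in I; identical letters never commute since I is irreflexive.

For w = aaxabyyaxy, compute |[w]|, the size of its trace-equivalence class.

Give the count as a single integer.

0(a) covers ∅
1(a) covers 0:a
2(x) covers ∅
3(a) covers 1:a
4(b) covers 2:x, 3:a
5(y) covers ∅
6(y) covers 5:y
7(a) covers 4:b
8(x) covers 4:b
9(y) covers 6:y
floor of heap: 0:a, 2:x, 5:y
completions by unplaced set U, small U first (add the entries for U minus each lowest piece of U):
  |U|=1: {7}:1  {8}:1  {9}:1
  |U|=2: {6,9}:1  {7,8}:2  {7,9}:2  {8,9}:2
  |U|=3: {4,7,8}:2  {5,6,9}:1  {6,7,9}:3  {6,8,9}:3  {7,8,9}:6
  |U|=4: {2,4,7,8}:2  {3,4,7,8}:2  {4,7,8,9}:8  {5,6,7,9}:4  {5,6,8,9}:4  {6,7,8,9}:12
  |U|=5: {1,3,4,7,8}:2  {2,3,4,7,8}:4  {2,4,7,8,9}:10  {3,4,7,8,9}:10  {4,6,7,8,9}:20  {5,6,7,8,9}:20
  |U|=6: {0,1,3,4,7,8}:2  {1,2,3,4,7,8}:6  {1,3,4,7,8,9}:12  {2,3,4,7,8,9}:24  {2,4,6,7,8,9}:30  {3,4,6,7,8,9}:30  {4,5,6,7,8,9}:40
  |U|=7: {0,1,2,3,4,7,8}:8  {0,1,3,4,7,8,9}:14  {1,2,3,4,7,8,9}:42  {1,3,4,6,7,8,9}:42  {2,3,4,6,7,8,9}:84  {2,4,5,6,7,8,9}:70  {3,4,5,6,7,8,9}:70
  |U|=8: {0,1,2,3,4,7,8,9}:64  {0,1,3,4,6,7,8,9}:56  {1,2,3,4,6,7,8,9}:168  {1,3,4,5,6,7,8,9}:112  {2,3,4,5,6,7,8,9}:224
  start at 0(a): 504
  start at 2(x): 168
  start at 5(y): 288
sum over floor = 960

960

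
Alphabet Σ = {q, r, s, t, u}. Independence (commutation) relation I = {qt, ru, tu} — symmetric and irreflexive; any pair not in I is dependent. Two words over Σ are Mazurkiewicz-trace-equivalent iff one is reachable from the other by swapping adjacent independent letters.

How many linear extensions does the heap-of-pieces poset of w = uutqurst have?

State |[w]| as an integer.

9

drop 0:u onto floor
drop 1:u onto {0:u}
drop 2:t onto floor
drop 3:q onto {1:u}
drop 4:u onto {3:q}
drop 5:r onto {2:t, 3:q}
drop 6:s onto {4:u, 5:r}
drop 7:t onto {6:s}
ground layer = {0:u, 2:t}
drop-orders for the pieces not yet dropped (sum over which currently-grounded one goes next):
  1 to go: {7} 1
  2 to go: {6,7} 1
  3 to go: {4,6,7} 1  {5,6,7} 1
  4 to go: {2,5,6,7} 1  {4,5,6,7} 2
  5 to go: {2,4,5,6,7} 3  {3,4,5,6,7} 2
  6 to go: {1,3,4,5,6,7} 2  {2,3,4,5,6,7} 5
  if 0:u drops first: 7 orders
  if 2:t drops first: 2 orders
heap linearizations: 9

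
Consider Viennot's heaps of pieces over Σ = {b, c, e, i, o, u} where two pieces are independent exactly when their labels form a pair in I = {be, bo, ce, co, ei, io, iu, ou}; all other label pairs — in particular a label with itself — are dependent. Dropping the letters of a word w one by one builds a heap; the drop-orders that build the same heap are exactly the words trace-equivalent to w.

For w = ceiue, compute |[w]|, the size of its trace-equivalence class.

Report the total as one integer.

0(c) covers ∅
1(e) covers ∅
2(i) covers 0:c
3(u) covers 0:c, 1:e
4(e) covers 3:u
floor of heap: 0:c, 1:e
completions by unplaced set U, small U first (add the entries for U minus each lowest piece of U):
  |U|=1: {2}:1  {4}:1
  |U|=2: {2,4}:2  {3,4}:1
  |U|=3: {1,3,4}:1  {2,3,4}:3
  start at 0(c): 4
  start at 1(e): 3
sum over floor = 7

7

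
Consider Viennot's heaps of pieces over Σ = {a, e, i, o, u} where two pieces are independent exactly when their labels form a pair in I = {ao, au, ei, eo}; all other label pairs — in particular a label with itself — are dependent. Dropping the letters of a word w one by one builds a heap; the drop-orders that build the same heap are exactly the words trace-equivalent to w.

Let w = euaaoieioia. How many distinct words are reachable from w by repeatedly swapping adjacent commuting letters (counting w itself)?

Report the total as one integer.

#0=e has no predecessor
#1=u depends on [0:e]
#2=a depends on [0:e]
#3=a depends on [2:a]
#4=o depends on [1:u]
#5=i depends on [3:a, 4:o]
#6=e depends on [1:u, 3:a]
#7=i depends on [5:i]
#8=o depends on [7:i]
#9=i depends on [8:o]
#10=a depends on [6:e, 9:i]
sources: [0:e]
N(rest) = Σ N(rest − s) over sources s of rest; N(one piece) = 1:
  size 1 → [10]=1
  size 2 → [6,10]=1  [9,10]=1
  size 3 → [6,9,10]=2  [8,9,10]=1
  size 4 → [6,8,9,10]=3  [7,8,9,10]=1
  size 5 → [5,7,8,9,10]=1  [6,7,8,9,10]=4
  size 6 → [4,5,7,8,9,10]=1  [5,6,7,8,9,10]=5
  size 7 → [3,5,6,7,8,9,10]=5  [4,5,6,7,8,9,10]=6
  size 8 → [1,4,5,6,7,8,9,10]=6  [2,3,5,6,7,8,9,10]=5  [3,4,5,6,7,8,9,10]=11
  size 9 → [1,3,4,5,6,7,8,9,10]=17  [2,3,4,5,6,7,8,9,10]=16
  first=0(e) contributes 33

33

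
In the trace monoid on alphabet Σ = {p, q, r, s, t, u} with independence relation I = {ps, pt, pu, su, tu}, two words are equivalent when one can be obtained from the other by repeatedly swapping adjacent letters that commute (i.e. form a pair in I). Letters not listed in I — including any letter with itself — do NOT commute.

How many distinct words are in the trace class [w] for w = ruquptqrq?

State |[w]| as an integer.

drop 0:r onto floor
drop 1:u onto {0:r}
drop 2:q onto {1:u}
drop 3:u onto {2:q}
drop 4:p onto {2:q}
drop 5:t onto {2:q}
drop 6:q onto {3:u, 4:p, 5:t}
drop 7:r onto {6:q}
drop 8:q onto {7:r}
ground layer = {0:r}
drop-orders for the pieces not yet dropped (sum over which currently-grounded one goes next):
  1 to go: {8} 1
  2 to go: {7,8} 1
  3 to go: {6,7,8} 1
  4 to go: {3,6,7,8} 1  {4,6,7,8} 1  {5,6,7,8} 1
  5 to go: {3,4,6,7,8} 2  {3,5,6,7,8} 2  {4,5,6,7,8} 2
  6 to go: {3,4,5,6,7,8} 6
  7 to go: {2,3,4,5,6,7,8} 6
  if 0:r drops first: 6 orders

6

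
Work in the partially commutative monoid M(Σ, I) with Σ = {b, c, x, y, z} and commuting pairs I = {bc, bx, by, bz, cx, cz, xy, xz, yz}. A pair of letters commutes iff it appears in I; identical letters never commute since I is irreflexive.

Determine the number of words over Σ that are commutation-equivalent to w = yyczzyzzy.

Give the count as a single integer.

#0=y has no predecessor
#1=y depends on [0:y]
#2=c depends on [1:y]
#3=z has no predecessor
#4=z depends on [3:z]
#5=y depends on [2:c]
#6=z depends on [4:z]
#7=z depends on [6:z]
#8=y depends on [5:y]
sources: [0:y, 3:z]
N(rest) = Σ N(rest − s) over sources s of rest; N(one piece) = 1:
  size 1 → [7]=1  [8]=1
  size 2 → [5,8]=1  [6,7]=1  [7,8]=2
  size 3 → [2,5,8]=1  [4,6,7]=1  [5,7,8]=3  [6,7,8]=3
  size 4 → [1,2,5,8]=1  [2,5,7,8]=4  [3,4,6,7]=1  [4,6,7,8]=4  [5,6,7,8]=6
  size 5 → [0,1,2,5,8]=1  [1,2,5,7,8]=5  [2,5,6,7,8]=10  [3,4,6,7,8]=5  [4,5,6,7,8]=10
  size 6 → [0,1,2,5,7,8]=6  [1,2,5,6,7,8]=15  [2,4,5,6,7,8]=20  [3,4,5,6,7,8]=15
  size 7 → [0,1,2,5,6,7,8]=21  [1,2,4,5,6,7,8]=35  [2,3,4,5,6,7,8]=35
  first=0(y) contributes 70
  first=3(z) contributes 56
|[w]| = 126

126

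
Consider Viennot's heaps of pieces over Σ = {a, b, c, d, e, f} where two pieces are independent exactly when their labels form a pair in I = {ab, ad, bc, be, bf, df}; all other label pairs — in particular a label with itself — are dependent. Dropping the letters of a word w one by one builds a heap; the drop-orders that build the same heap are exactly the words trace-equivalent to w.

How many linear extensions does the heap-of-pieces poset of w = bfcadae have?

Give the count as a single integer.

12

0(b) covers ∅
1(f) covers ∅
2(c) covers 1:f
3(a) covers 2:c
4(d) covers 0:b, 2:c
5(a) covers 3:a
6(e) covers 4:d, 5:a
floor of heap: 0:b, 1:f
completions by unplaced set U, small U first (add the entries for U minus each lowest piece of U):
  |U|=1: {6}:1
  |U|=2: {4,6}:1  {5,6}:1
  |U|=3: {0,4,6}:1  {3,5,6}:1  {4,5,6}:2
  |U|=4: {0,4,5,6}:3  {3,4,5,6}:3
  |U|=5: {0,3,4,5,6}:6  {2,3,4,5,6}:3
  start at 0(b): 3
  start at 1(f): 9
sum over floor = 12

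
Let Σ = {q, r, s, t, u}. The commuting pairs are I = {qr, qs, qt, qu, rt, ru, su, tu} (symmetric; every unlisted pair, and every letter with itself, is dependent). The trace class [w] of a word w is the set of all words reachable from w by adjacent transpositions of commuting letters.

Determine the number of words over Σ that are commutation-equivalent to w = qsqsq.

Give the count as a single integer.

10

piece 0:q — minimal
piece 1:s — minimal
piece 2:q rests on {0:q}
piece 3:s rests on {1:s}
piece 4:q rests on {2:q}
minimal pieces: {0:q, 1:s}
ways to finish when only these pieces remain (= sum over removing one remaining piece with nothing left below it):
  1 left: {3}→1  {4}→1
  2 left: {1,3}→1  {2,4}→1  {3,4}→2
  3 left: {0,2,4}→1  {1,3,4}→3  {2,3,4}→3
  placing 0:q first → 6 extensions
  placing 1:s first → 4 extensions
total linear extensions = 10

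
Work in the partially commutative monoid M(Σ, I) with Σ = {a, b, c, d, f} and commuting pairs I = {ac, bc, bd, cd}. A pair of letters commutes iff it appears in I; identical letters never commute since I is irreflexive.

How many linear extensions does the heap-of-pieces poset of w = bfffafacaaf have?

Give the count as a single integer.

4

drop 0:b onto floor
drop 1:f onto {0:b}
drop 2:f onto {1:f}
drop 3:f onto {2:f}
drop 4:a onto {3:f}
drop 5:f onto {4:a}
drop 6:a onto {5:f}
drop 7:c onto {5:f}
drop 8:a onto {6:a}
drop 9:a onto {8:a}
drop 10:f onto {7:c, 9:a}
ground layer = {0:b}
drop-orders for the pieces not yet dropped (sum over which currently-grounded one goes next):
  1 to go: {10} 1
  2 to go: {7,10} 1  {9,10} 1
  3 to go: {7,9,10} 2  {8,9,10} 1
  4 to go: {6,8,9,10} 1  {7,8,9,10} 3
  5 to go: {6,7,8,9,10} 4
  6 to go: {5,6,7,8,9,10} 4
  7 to go: {4,5,6,7,8,9,10} 4
  8 to go: {3,4,5,6,7,8,9,10} 4
  9 to go: {2,3,4,5,6,7,8,9,10} 4
  if 0:b drops first: 4 orders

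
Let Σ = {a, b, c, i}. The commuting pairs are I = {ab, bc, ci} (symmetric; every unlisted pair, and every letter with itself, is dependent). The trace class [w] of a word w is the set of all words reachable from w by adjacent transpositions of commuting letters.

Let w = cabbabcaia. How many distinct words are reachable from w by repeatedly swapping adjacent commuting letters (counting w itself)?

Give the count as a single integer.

56

drop 0:c onto floor
drop 1:a onto {0:c}
drop 2:b onto floor
drop 3:b onto {2:b}
drop 4:a onto {1:a}
drop 5:b onto {3:b}
drop 6:c onto {4:a}
drop 7:a onto {6:c}
drop 8:i onto {5:b, 7:a}
drop 9:a onto {8:i}
ground layer = {0:c, 2:b}
drop-orders for the pieces not yet dropped (sum over which currently-grounded one goes next):
  1 to go: {9} 1
  2 to go: {8,9} 1
  3 to go: {5,8,9} 1  {7,8,9} 1
  4 to go: {3,5,8,9} 1  {5,7,8,9} 2  {6,7,8,9} 1
  5 to go: {2,3,5,8,9} 1  {3,5,7,8,9} 3  {4,6,7,8,9} 1  {5,6,7,8,9} 3
  6 to go: {1,4,6,7,8,9} 1  {2,3,5,7,8,9} 4  {3,5,6,7,8,9} 6  {4,5,6,7,8,9} 4
  7 to go: {0,1,4,6,7,8,9} 1  {1,4,5,6,7,8,9} 5  {2,3,5,6,7,8,9} 10  {3,4,5,6,7,8,9} 10
  8 to go: {0,1,4,5,6,7,8,9} 6  {1,3,4,5,6,7,8,9} 15  {2,3,4,5,6,7,8,9} 20
  if 0:c drops first: 35 orders
  if 2:b drops first: 21 orders
heap linearizations: 56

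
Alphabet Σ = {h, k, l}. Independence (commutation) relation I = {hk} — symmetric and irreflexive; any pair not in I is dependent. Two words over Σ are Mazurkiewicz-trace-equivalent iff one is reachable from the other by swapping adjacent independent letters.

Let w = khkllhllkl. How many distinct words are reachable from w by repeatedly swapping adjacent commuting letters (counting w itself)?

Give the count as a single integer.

3

#0=k has no predecessor
#1=h has no predecessor
#2=k depends on [0:k]
#3=l depends on [1:h, 2:k]
#4=l depends on [3:l]
#5=h depends on [4:l]
#6=l depends on [5:h]
#7=l depends on [6:l]
#8=k depends on [7:l]
#9=l depends on [8:k]
sources: [0:k, 1:h]
N(rest) = Σ N(rest − s) over sources s of rest; N(one piece) = 1:
  size 1 → [9]=1
  size 2 → [8,9]=1
  size 3 → [7,8,9]=1
  size 4 → [6,7,8,9]=1
  size 5 → [5,6,7,8,9]=1
  size 6 → [4,5,6,7,8,9]=1
  size 7 → [3,4,5,6,7,8,9]=1
  size 8 → [1,3,4,5,6,7,8,9]=1  [2,3,4,5,6,7,8,9]=1
  first=0(k) contributes 2
  first=1(h) contributes 1
|[w]| = 3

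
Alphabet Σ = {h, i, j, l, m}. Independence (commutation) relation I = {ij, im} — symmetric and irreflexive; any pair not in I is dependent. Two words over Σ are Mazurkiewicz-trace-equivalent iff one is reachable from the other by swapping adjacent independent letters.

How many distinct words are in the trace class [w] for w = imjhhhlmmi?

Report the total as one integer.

0(i) covers ∅
1(m) covers ∅
2(j) covers 1:m
3(h) covers 0:i, 2:j
4(h) covers 3:h
5(h) covers 4:h
6(l) covers 5:h
7(m) covers 6:l
8(m) covers 7:m
9(i) covers 6:l
floor of heap: 0:i, 1:m
completions by unplaced set U, small U first (add the entries for U minus each lowest piece of U):
  |U|=1: {8}:1  {9}:1
  |U|=2: {7,8}:1  {8,9}:2
  |U|=3: {7,8,9}:3
  |U|=4: {6,7,8,9}:3
  |U|=5: {5,6,7,8,9}:3
  |U|=6: {4,5,6,7,8,9}:3
  |U|=7: {3,4,5,6,7,8,9}:3
  |U|=8: {0,3,4,5,6,7,8,9}:3  {2,3,4,5,6,7,8,9}:3
  start at 0(i): 3
  start at 1(m): 6
sum over floor = 9

9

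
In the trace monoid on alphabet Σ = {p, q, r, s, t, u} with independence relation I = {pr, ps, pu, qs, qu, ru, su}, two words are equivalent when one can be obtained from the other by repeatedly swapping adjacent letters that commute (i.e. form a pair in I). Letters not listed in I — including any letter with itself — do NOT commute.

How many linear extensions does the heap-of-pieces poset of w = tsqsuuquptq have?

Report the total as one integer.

560

drop 0:t onto floor
drop 1:s onto {0:t}
drop 2:q onto {0:t}
drop 3:s onto {1:s}
drop 4:u onto {0:t}
drop 5:u onto {4:u}
drop 6:q onto {2:q}
drop 7:u onto {5:u}
drop 8:p onto {6:q}
drop 9:t onto {3:s, 7:u, 8:p}
drop 10:q onto {9:t}
ground layer = {0:t}
drop-orders for the pieces not yet dropped (sum over which currently-grounded one goes next):
  1 to go: {10} 1
  2 to go: {9,10} 1
  3 to go: {3,9,10} 1  {7,9,10} 1  {8,9,10} 1
  4 to go: {1,3,9,10} 1  {3,7,9,10} 2  {3,8,9,10} 2  {5,7,9,10} 1  {6,8,9,10} 1  {7,8,9,10} 2
  5 to go: {1,3,7,9,10} 3  {1,3,8,9,10} 3  {2,6,8,9,10} 1  {3,5,7,9,10} 3  {3,6,8,9,10} 3  {3,7,8,9,10} 6  {4,5,7,9,10} 1  {5,7,8,9,10} 3  {6,7,8,9,10} 3
  6 to go: {1,3,5,7,9,10} 6  {1,3,6,8,9,10} 6  {1,3,7,8,9,10} 12  {2,3,6,8,9,10} 4  {2,6,7,8,9,10} 4  {3,4,5,7,9,10} 4  {3,5,7,8,9,10} 12  {3,6,7,8,9,10} 12  {4,5,7,8,9,10} 4  {5,6,7,8,9,10} 6
  7 to go: {1,2,3,6,8,9,10} 10  {1,3,4,5,7,9,10} 10  {1,3,5,7,8,9,10} 30  {1,3,6,7,8,9,10} 30  {2,3,6,7,8,9,10} 20  {2,5,6,7,8,9,10} 10  {3,4,5,7,8,9,10} 20  {3,5,6,7,8,9,10} 30  {4,5,6,7,8,9,10} 10
  8 to go: {1,2,3,6,7,8,9,10} 60  {1,3,4,5,7,8,9,10} 60  {1,3,5,6,7,8,9,10} 90  {2,3,5,6,7,8,9,10} 60  {2,4,5,6,7,8,9,10} 20  {3,4,5,6,7,8,9,10} 60
  9 to go: {1,2,3,5,6,7,8,9,10} 210  {1,3,4,5,6,7,8,9,10} 210  {2,3,4,5,6,7,8,9,10} 140
  if 0:t drops first: 560 orders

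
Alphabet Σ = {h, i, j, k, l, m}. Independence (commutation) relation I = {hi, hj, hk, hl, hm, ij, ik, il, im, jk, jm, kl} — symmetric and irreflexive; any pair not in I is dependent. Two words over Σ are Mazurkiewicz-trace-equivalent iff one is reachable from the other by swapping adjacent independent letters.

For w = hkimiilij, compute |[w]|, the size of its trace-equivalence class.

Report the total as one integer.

630

piece 0:h — minimal
piece 1:k — minimal
piece 2:i — minimal
piece 3:m rests on {1:k}
piece 4:i rests on {2:i}
piece 5:i rests on {4:i}
piece 6:l rests on {3:m}
piece 7:i rests on {5:i}
piece 8:j rests on {6:l}
minimal pieces: {0:h, 1:k, 2:i}
ways to finish when only these pieces remain (= sum over removing one remaining piece with nothing left below it):
  1 left: {0}→1  {7}→1  {8}→1
  2 left: {0,7}→2  {0,8}→2  {5,7}→1  {6,8}→1  {7,8}→2
  3 left: {0,5,7}→3  {0,6,8}→3  {0,7,8}→6  {3,6,8}→1  {4,5,7}→1  {5,7,8}→3  {6,7,8}→3
  4 left: {0,3,6,8}→4  {0,4,5,7}→4  {0,5,7,8}→12  {0,6,7,8}→12  {1,3,6,8}→1  {2,4,5,7}→1  {3,6,7,8}→4  {4,5,7,8}→4  {5,6,7,8}→6
  5 left: {0,1,3,6,8}→5  {0,2,4,5,7}→5  {0,3,6,7,8}→20  {0,4,5,7,8}→20  {0,5,6,7,8}→30  {1,3,6,7,8}→5  {2,4,5,7,8}→5  {3,5,6,7,8}→10  {4,5,6,7,8}→10
  6 left: {0,1,3,6,7,8}→30  {0,2,4,5,7,8}→30  {0,3,5,6,7,8}→60  {0,4,5,6,7,8}→60  {1,3,5,6,7,8}→15  {2,4,5,6,7,8}→15  {3,4,5,6,7,8}→20
  7 left: {0,1,3,5,6,7,8}→105  {0,2,4,5,6,7,8}→105  {0,3,4,5,6,7,8}→140  {1,3,4,5,6,7,8}→35  {2,3,4,5,6,7,8}→35
  placing 0:h first → 70 extensions
  placing 1:k first → 280 extensions
  placing 2:i first → 280 extensions
total linear extensions = 630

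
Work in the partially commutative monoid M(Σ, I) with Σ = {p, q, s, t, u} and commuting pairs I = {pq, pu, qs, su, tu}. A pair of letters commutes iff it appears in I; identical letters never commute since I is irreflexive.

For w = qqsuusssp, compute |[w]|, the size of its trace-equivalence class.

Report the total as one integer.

#0=q has no predecessor
#1=q depends on [0:q]
#2=s has no predecessor
#3=u depends on [1:q]
#4=u depends on [3:u]
#5=s depends on [2:s]
#6=s depends on [5:s]
#7=s depends on [6:s]
#8=p depends on [7:s]
sources: [0:q, 2:s]
N(rest) = Σ N(rest − s) over sources s of rest; N(one piece) = 1:
  size 1 → [4]=1  [8]=1
  size 2 → [3,4]=1  [4,8]=2  [7,8]=1
  size 3 → [1,3,4]=1  [3,4,8]=3  [4,7,8]=3  [6,7,8]=1
  size 4 → [0,1,3,4]=1  [1,3,4,8]=4  [3,4,7,8]=6  [4,6,7,8]=4  [5,6,7,8]=1
  size 5 → [0,1,3,4,8]=5  [1,3,4,7,8]=10  [2,5,6,7,8]=1  [3,4,6,7,8]=10  [4,5,6,7,8]=5
  size 6 → [0,1,3,4,7,8]=15  [1,3,4,6,7,8]=20  [2,4,5,6,7,8]=6  [3,4,5,6,7,8]=15
  size 7 → [0,1,3,4,6,7,8]=35  [1,3,4,5,6,7,8]=35  [2,3,4,5,6,7,8]=21
  first=0(q) contributes 56
  first=2(s) contributes 70
|[w]| = 126

126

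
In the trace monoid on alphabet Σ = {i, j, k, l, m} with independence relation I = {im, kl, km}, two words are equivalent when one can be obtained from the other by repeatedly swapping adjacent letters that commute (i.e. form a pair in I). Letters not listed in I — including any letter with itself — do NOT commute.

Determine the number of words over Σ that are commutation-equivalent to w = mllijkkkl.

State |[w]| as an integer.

piece 0:m — minimal
piece 1:l rests on {0:m}
piece 2:l rests on {1:l}
piece 3:i rests on {2:l}
piece 4:j rests on {3:i}
piece 5:k rests on {4:j}
piece 6:k rests on {5:k}
piece 7:k rests on {6:k}
piece 8:l rests on {4:j}
minimal pieces: {0:m}
ways to finish when only these pieces remain (= sum over removing one remaining piece with nothing left below it):
  1 left: {7}→1  {8}→1
  2 left: {6,7}→1  {7,8}→2
  3 left: {5,6,7}→1  {6,7,8}→3
  4 left: {5,6,7,8}→4
  5 left: {4,5,6,7,8}→4
  6 left: {3,4,5,6,7,8}→4
  7 left: {2,3,4,5,6,7,8}→4
  placing 0:m first → 4 extensions

4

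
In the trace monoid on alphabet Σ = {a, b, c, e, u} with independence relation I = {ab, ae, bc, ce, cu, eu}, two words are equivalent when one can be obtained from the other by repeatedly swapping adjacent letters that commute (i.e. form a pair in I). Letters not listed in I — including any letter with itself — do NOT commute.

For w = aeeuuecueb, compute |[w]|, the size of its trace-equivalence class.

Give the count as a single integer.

piece 0:a — minimal
piece 1:e — minimal
piece 2:e rests on {1:e}
piece 3:u rests on {0:a}
piece 4:u rests on {3:u}
piece 5:e rests on {2:e}
piece 6:c rests on {0:a}
piece 7:u rests on {4:u}
piece 8:e rests on {5:e}
piece 9:b rests on {7:u, 8:e}
minimal pieces: {0:a, 1:e}
ways to finish when only these pieces remain (= sum over removing one remaining piece with nothing left below it):
  1 left: {6}→1  {9}→1
  2 left: {6,9}→2  {7,9}→1  {8,9}→1
  3 left: {4,7,9}→1  {5,8,9}→1  {6,7,9}→3  {6,8,9}→3  {7,8,9}→2
  4 left: {2,5,8,9}→1  {3,4,7,9}→1  {4,6,7,9}→4  {4,7,8,9}→3  {5,6,8,9}→4  {5,7,8,9}→3  {6,7,8,9}→8
  5 left: {1,2,5,8,9}→1  {2,5,6,8,9}→5  {2,5,7,8,9}→4  {3,4,6,7,9}→5  {3,4,7,8,9}→4  {4,5,7,8,9}→6  {4,6,7,8,9}→15  {5,6,7,8,9}→15
  6 left: {0,3,4,6,7,9}→5  {1,2,5,6,8,9}→6  {1,2,5,7,8,9}→5  {2,4,5,7,8,9}→10  {2,5,6,7,8,9}→24  {3,4,5,7,8,9}→10  {3,4,6,7,8,9}→24  {4,5,6,7,8,9}→36
  7 left: {0,3,4,6,7,8,9}→29  {1,2,4,5,7,8,9}→15  {1,2,5,6,7,8,9}→35  {2,3,4,5,7,8,9}→20  {2,4,5,6,7,8,9}→70  {3,4,5,6,7,8,9}→70
  8 left: {0,3,4,5,6,7,8,9}→99  {1,2,3,4,5,7,8,9}→35  {1,2,4,5,6,7,8,9}→120  {2,3,4,5,6,7,8,9}→160
  placing 0:a first → 315 extensions
  placing 1:e first → 259 extensions
total linear extensions = 574

574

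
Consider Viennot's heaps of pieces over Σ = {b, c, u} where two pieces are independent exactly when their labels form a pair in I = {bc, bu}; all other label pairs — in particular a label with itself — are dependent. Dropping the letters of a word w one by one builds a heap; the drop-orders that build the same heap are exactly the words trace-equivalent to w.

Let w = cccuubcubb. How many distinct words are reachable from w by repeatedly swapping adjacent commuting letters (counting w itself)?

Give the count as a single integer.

120

#0=c has no predecessor
#1=c depends on [0:c]
#2=c depends on [1:c]
#3=u depends on [2:c]
#4=u depends on [3:u]
#5=b has no predecessor
#6=c depends on [4:u]
#7=u depends on [6:c]
#8=b depends on [5:b]
#9=b depends on [8:b]
sources: [0:c, 5:b]
N(rest) = Σ N(rest − s) over sources s of rest; N(one piece) = 1:
  size 1 → [7]=1  [9]=1
  size 2 → [6,7]=1  [7,9]=2  [8,9]=1
  size 3 → [4,6,7]=1  [5,8,9]=1  [6,7,9]=3  [7,8,9]=3
  size 4 → [3,4,6,7]=1  [4,6,7,9]=4  [5,7,8,9]=4  [6,7,8,9]=6
  size 5 → [2,3,4,6,7]=1  [3,4,6,7,9]=5  [4,6,7,8,9]=10  [5,6,7,8,9]=10
  size 6 → [1,2,3,4,6,7]=1  [2,3,4,6,7,9]=6  [3,4,6,7,8,9]=15  [4,5,6,7,8,9]=20
  size 7 → [0,1,2,3,4,6,7]=1  [1,2,3,4,6,7,9]=7  [2,3,4,6,7,8,9]=21  [3,4,5,6,7,8,9]=35
  size 8 → [0,1,2,3,4,6,7,9]=8  [1,2,3,4,6,7,8,9]=28  [2,3,4,5,6,7,8,9]=56
  first=0(c) contributes 84
  first=5(b) contributes 36
|[w]| = 120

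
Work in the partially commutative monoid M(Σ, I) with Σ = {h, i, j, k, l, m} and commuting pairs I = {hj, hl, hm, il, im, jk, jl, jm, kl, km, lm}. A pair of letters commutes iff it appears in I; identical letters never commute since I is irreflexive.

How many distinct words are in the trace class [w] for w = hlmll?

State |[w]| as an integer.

0(h) covers ∅
1(l) covers ∅
2(m) covers ∅
3(l) covers 1:l
4(l) covers 3:l
floor of heap: 0:h, 1:l, 2:m
completions by unplaced set U, small U first (add the entries for U minus each lowest piece of U):
  |U|=1: {0}:1  {2}:1  {4}:1
  |U|=2: {0,2}:2  {0,4}:2  {2,4}:2  {3,4}:1
  |U|=3: {0,2,4}:6  {0,3,4}:3  {1,3,4}:1  {2,3,4}:3
  start at 0(h): 4
  start at 1(l): 12
  start at 2(m): 4
sum over floor = 20

20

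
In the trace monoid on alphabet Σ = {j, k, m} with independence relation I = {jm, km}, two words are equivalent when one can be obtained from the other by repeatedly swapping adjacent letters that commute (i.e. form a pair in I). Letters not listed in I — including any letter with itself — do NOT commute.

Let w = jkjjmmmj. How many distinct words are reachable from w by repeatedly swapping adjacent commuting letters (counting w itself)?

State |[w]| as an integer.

piece 0:j — minimal
piece 1:k rests on {0:j}
piece 2:j rests on {1:k}
piece 3:j rests on {2:j}
piece 4:m — minimal
piece 5:m rests on {4:m}
piece 6:m rests on {5:m}
piece 7:j rests on {3:j}
minimal pieces: {0:j, 4:m}
ways to finish when only these pieces remain (= sum over removing one remaining piece with nothing left below it):
  1 left: {6}→1  {7}→1
  2 left: {3,7}→1  {5,6}→1  {6,7}→2
  3 left: {2,3,7}→1  {3,6,7}→3  {4,5,6}→1  {5,6,7}→3
  4 left: {1,2,3,7}→1  {2,3,6,7}→4  {3,5,6,7}→6  {4,5,6,7}→4
  5 left: {0,1,2,3,7}→1  {1,2,3,6,7}→5  {2,3,5,6,7}→10  {3,4,5,6,7}→10
  6 left: {0,1,2,3,6,7}→6  {1,2,3,5,6,7}→15  {2,3,4,5,6,7}→20
  placing 0:j first → 35 extensions
  placing 4:m first → 21 extensions
total linear extensions = 56

56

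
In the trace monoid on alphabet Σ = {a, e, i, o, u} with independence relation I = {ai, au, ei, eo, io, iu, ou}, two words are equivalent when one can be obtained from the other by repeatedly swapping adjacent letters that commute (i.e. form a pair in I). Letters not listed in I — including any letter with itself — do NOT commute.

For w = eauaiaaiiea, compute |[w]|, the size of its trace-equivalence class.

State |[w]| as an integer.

825

#0=e has no predecessor
#1=a depends on [0:e]
#2=u depends on [0:e]
#3=a depends on [1:a]
#4=i has no predecessor
#5=a depends on [3:a]
#6=a depends on [5:a]
#7=i depends on [4:i]
#8=i depends on [7:i]
#9=e depends on [2:u, 6:a]
#10=a depends on [9:e]
sources: [0:e, 4:i]
N(rest) = Σ N(rest − s) over sources s of rest; N(one piece) = 1:
  size 1 → [8]=1  [10]=1
  size 2 → [7,8]=1  [8,10]=2  [9,10]=1
  size 3 → [2,9,10]=1  [4,7,8]=1  [6,9,10]=1  [7,8,10]=3  [8,9,10]=3
  size 4 → [2,6,9,10]=2  [2,8,9,10]=4  [4,7,8,10]=4  [5,6,9,10]=1  [6,8,9,10]=4  [7,8,9,10]=6
  size 5 → [2,5,6,9,10]=3  [2,6,8,9,10]=10  [2,7,8,9,10]=10  [3,5,6,9,10]=1  [4,7,8,9,10]=10  [5,6,8,9,10]=5  [6,7,8,9,10]=10
  size 6 → [1,3,5,6,9,10]=1  [2,3,5,6,9,10]=4  [2,4,7,8,9,10]=20  [2,5,6,8,9,10]=18  [2,6,7,8,9,10]=30  [3,5,6,8,9,10]=6  [4,6,7,8,9,10]=20  [5,6,7,8,9,10]=15
  size 7 → [1,2,3,5,6,9,10]=5  [1,3,5,6,8,9,10]=7  [2,3,5,6,8,9,10]=28  [2,4,6,7,8,9,10]=70  [2,5,6,7,8,9,10]=63  [3,5,6,7,8,9,10]=21  [4,5,6,7,8,9,10]=35
  size 8 → [0,1,2,3,5,6,9,10]=5  [1,2,3,5,6,8,9,10]=40  [1,3,5,6,7,8,9,10]=28  [2,3,5,6,7,8,9,10]=112  [2,4,5,6,7,8,9,10]=168  [3,4,5,6,7,8,9,10]=56
  size 9 → [0,1,2,3,5,6,8,9,10]=45  [1,2,3,5,6,7,8,9,10]=180  [1,3,4,5,6,7,8,9,10]=84  [2,3,4,5,6,7,8,9,10]=336
  first=0(e) contributes 600
  first=4(i) contributes 225
|[w]| = 825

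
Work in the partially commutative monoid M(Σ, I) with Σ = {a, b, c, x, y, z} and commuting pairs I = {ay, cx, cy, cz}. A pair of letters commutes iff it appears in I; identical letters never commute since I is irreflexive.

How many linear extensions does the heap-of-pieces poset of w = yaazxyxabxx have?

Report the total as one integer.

piece 0:y — minimal
piece 1:a — minimal
piece 2:a rests on {1:a}
piece 3:z rests on {0:y, 2:a}
piece 4:x rests on {3:z}
piece 5:y rests on {4:x}
piece 6:x rests on {5:y}
piece 7:a rests on {6:x}
piece 8:b rests on {7:a}
piece 9:x rests on {8:b}
piece 10:x rests on {9:x}
minimal pieces: {0:y, 1:a}
ways to finish when only these pieces remain (= sum over removing one remaining piece with nothing left below it):
  1 left: {10}→1
  2 left: {9,10}→1
  3 left: {8,9,10}→1
  4 left: {7,8,9,10}→1
  5 left: {6,7,8,9,10}→1
  6 left: {5,6,7,8,9,10}→1
  7 left: {4,5,6,7,8,9,10}→1
  8 left: {3,4,5,6,7,8,9,10}→1
  9 left: {0,3,4,5,6,7,8,9,10}→1  {2,3,4,5,6,7,8,9,10}→1
  placing 0:y first → 1 extensions
  placing 1:a first → 2 extensions
total linear extensions = 3

3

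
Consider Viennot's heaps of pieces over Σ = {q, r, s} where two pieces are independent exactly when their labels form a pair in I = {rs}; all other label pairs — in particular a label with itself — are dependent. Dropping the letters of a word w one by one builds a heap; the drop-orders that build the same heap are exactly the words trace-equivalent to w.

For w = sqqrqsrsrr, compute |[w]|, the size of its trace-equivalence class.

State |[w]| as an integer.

10

piece 0:s — minimal
piece 1:q rests on {0:s}
piece 2:q rests on {1:q}
piece 3:r rests on {2:q}
piece 4:q rests on {3:r}
piece 5:s rests on {4:q}
piece 6:r rests on {4:q}
piece 7:s rests on {5:s}
piece 8:r rests on {6:r}
piece 9:r rests on {8:r}
minimal pieces: {0:s}
ways to finish when only these pieces remain (= sum over removing one remaining piece with nothing left below it):
  1 left: {7}→1  {9}→1
  2 left: {5,7}→1  {7,9}→2  {8,9}→1
  3 left: {5,7,9}→3  {6,8,9}→1  {7,8,9}→3
  4 left: {5,7,8,9}→6  {6,7,8,9}→4
  5 left: {5,6,7,8,9}→10
  6 left: {4,5,6,7,8,9}→10
  7 left: {3,4,5,6,7,8,9}→10
  8 left: {2,3,4,5,6,7,8,9}→10
  placing 0:s first → 10 extensions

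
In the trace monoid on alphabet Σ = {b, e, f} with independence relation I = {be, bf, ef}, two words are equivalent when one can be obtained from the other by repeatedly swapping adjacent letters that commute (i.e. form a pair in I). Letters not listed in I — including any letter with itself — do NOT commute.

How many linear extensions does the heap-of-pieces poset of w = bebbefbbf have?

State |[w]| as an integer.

piece 0:b — minimal
piece 1:e — minimal
piece 2:b rests on {0:b}
piece 3:b rests on {2:b}
piece 4:e rests on {1:e}
piece 5:f — minimal
piece 6:b rests on {3:b}
piece 7:b rests on {6:b}
piece 8:f rests on {5:f}
minimal pieces: {0:b, 1:e, 5:f}
ways to finish when only these pieces remain (= sum over removing one remaining piece with nothing left below it):
  1 left: {4}→1  {7}→1  {8}→1
  2 left: {1,4}→1  {4,7}→2  {4,8}→2  {5,8}→1  {6,7}→1  {7,8}→2
  3 left: {1,4,7}→3  {1,4,8}→3  {3,6,7}→1  {4,5,8}→3  {4,6,7}→3  {4,7,8}→6  {5,7,8}→3  {6,7,8}→3
  4 left: {1,4,5,8}→6  {1,4,6,7}→6  {1,4,7,8}→12  {2,3,6,7}→1  {3,4,6,7}→4  {3,6,7,8}→4  {4,5,7,8}→12  {4,6,7,8}→12  {5,6,7,8}→6
  5 left: {0,2,3,6,7}→1  {1,3,4,6,7}→10  {1,4,5,7,8}→30  {1,4,6,7,8}→30  {2,3,4,6,7}→5  {2,3,6,7,8}→5  {3,4,6,7,8}→20  {3,5,6,7,8}→10  {4,5,6,7,8}→30
  6 left: {0,2,3,4,6,7}→6  {0,2,3,6,7,8}→6  {1,2,3,4,6,7}→15  {1,3,4,6,7,8}→60  {1,4,5,6,7,8}→90  {2,3,4,6,7,8}→30  {2,3,5,6,7,8}→15  {3,4,5,6,7,8}→60
  7 left: {0,1,2,3,4,6,7}→21  {0,2,3,4,6,7,8}→42  {0,2,3,5,6,7,8}→21  {1,2,3,4,6,7,8}→105  {1,3,4,5,6,7,8}→210  {2,3,4,5,6,7,8}→105
  placing 0:b first → 420 extensions
  placing 1:e first → 168 extensions
  placing 5:f first → 168 extensions
total linear extensions = 756

756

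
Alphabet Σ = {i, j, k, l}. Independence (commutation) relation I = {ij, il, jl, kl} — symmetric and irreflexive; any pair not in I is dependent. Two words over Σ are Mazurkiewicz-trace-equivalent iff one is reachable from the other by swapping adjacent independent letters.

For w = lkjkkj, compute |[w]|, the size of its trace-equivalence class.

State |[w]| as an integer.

6

drop 0:l onto floor
drop 1:k onto floor
drop 2:j onto {1:k}
drop 3:k onto {2:j}
drop 4:k onto {3:k}
drop 5:j onto {4:k}
ground layer = {0:l, 1:k}
drop-orders for the pieces not yet dropped (sum over which currently-grounded one goes next):
  1 to go: {0} 1  {5} 1
  2 to go: {0,5} 2  {4,5} 1
  3 to go: {0,4,5} 3  {3,4,5} 1
  4 to go: {0,3,4,5} 4  {2,3,4,5} 1
  if 0:l drops first: 1 orders
  if 1:k drops first: 5 orders
heap linearizations: 6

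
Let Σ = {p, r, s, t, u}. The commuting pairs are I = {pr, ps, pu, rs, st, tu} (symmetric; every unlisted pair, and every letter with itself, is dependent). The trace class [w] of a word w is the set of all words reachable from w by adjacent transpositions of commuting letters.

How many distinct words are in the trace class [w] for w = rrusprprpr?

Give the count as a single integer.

480

piece 0:r — minimal
piece 1:r rests on {0:r}
piece 2:u rests on {1:r}
piece 3:s rests on {2:u}
piece 4:p — minimal
piece 5:r rests on {2:u}
piece 6:p rests on {4:p}
piece 7:r rests on {5:r}
piece 8:p rests on {6:p}
piece 9:r rests on {7:r}
minimal pieces: {0:r, 4:p}
ways to finish when only these pieces remain (= sum over removing one remaining piece with nothing left below it):
  1 left: {3}→1  {8}→1  {9}→1
  2 left: {3,8}→2  {3,9}→2  {6,8}→1  {7,9}→1  {8,9}→2
  3 left: {3,6,8}→3  {3,7,9}→3  {3,8,9}→6  {4,6,8}→1  {5,7,9}→1  {6,8,9}→3  {7,8,9}→3
  4 left: {3,4,6,8}→4  {3,5,7,9}→4  {3,6,8,9}→12  {3,7,8,9}→12  {4,6,8,9}→4  {5,7,8,9}→4  {6,7,8,9}→6
  5 left: {2,3,5,7,9}→4  {3,4,6,8,9}→20  {3,5,7,8,9}→20  {3,6,7,8,9}→30  {4,6,7,8,9}→10  {5,6,7,8,9}→10
  6 left: {1,2,3,5,7,9}→4  {2,3,5,7,8,9}→24  {3,4,6,7,8,9}→60  {3,5,6,7,8,9}→60  {4,5,6,7,8,9}→20
  7 left: {0,1,2,3,5,7,9}→4  {1,2,3,5,7,8,9}→28  {2,3,5,6,7,8,9}→84  {3,4,5,6,7,8,9}→140
  8 left: {0,1,2,3,5,7,8,9}→32  {1,2,3,5,6,7,8,9}→112  {2,3,4,5,6,7,8,9}→224
  placing 0:r first → 336 extensions
  placing 4:p first → 144 extensions
total linear extensions = 480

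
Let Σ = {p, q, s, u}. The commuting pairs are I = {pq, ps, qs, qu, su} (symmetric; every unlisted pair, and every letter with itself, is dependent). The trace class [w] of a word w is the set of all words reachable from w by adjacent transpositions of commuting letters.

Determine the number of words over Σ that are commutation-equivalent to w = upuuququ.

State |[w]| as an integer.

0(u) covers ∅
1(p) covers 0:u
2(u) covers 1:p
3(u) covers 2:u
4(q) covers ∅
5(u) covers 3:u
6(q) covers 4:q
7(u) covers 5:u
floor of heap: 0:u, 4:q
completions by unplaced set U, small U first (add the entries for U minus each lowest piece of U):
  |U|=1: {6}:1  {7}:1
  |U|=2: {4,6}:1  {5,7}:1  {6,7}:2
  |U|=3: {3,5,7}:1  {4,6,7}:3  {5,6,7}:3
  |U|=4: {2,3,5,7}:1  {3,5,6,7}:4  {4,5,6,7}:6
  |U|=5: {1,2,3,5,7}:1  {2,3,5,6,7}:5  {3,4,5,6,7}:10
  |U|=6: {0,1,2,3,5,7}:1  {1,2,3,5,6,7}:6  {2,3,4,5,6,7}:15
  start at 0(u): 21
  start at 4(q): 7
sum over floor = 28

28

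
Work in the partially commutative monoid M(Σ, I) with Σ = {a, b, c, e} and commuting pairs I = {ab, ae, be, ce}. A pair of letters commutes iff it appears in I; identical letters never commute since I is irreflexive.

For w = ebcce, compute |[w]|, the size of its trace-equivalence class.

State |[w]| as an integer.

10

0(e) covers ∅
1(b) covers ∅
2(c) covers 1:b
3(c) covers 2:c
4(e) covers 0:e
floor of heap: 0:e, 1:b
completions by unplaced set U, small U first (add the entries for U minus each lowest piece of U):
  |U|=1: {3}:1  {4}:1
  |U|=2: {0,4}:1  {2,3}:1  {3,4}:2
  |U|=3: {0,3,4}:3  {1,2,3}:1  {2,3,4}:3
  start at 0(e): 4
  start at 1(b): 6
sum over floor = 10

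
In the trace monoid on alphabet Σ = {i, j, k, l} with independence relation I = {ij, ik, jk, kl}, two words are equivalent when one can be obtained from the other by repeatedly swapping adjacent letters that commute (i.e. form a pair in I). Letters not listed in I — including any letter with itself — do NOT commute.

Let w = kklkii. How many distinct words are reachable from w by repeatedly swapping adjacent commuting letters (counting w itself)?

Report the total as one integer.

#0=k has no predecessor
#1=k depends on [0:k]
#2=l has no predecessor
#3=k depends on [1:k]
#4=i depends on [2:l]
#5=i depends on [4:i]
sources: [0:k, 2:l]
N(rest) = Σ N(rest − s) over sources s of rest; N(one piece) = 1:
  size 1 → [3]=1  [5]=1
  size 2 → [1,3]=1  [3,5]=2  [4,5]=1
  size 3 → [0,1,3]=1  [1,3,5]=3  [2,4,5]=1  [3,4,5]=3
  size 4 → [0,1,3,5]=4  [1,3,4,5]=6  [2,3,4,5]=4
  first=0(k) contributes 10
  first=2(l) contributes 10
|[w]| = 20

20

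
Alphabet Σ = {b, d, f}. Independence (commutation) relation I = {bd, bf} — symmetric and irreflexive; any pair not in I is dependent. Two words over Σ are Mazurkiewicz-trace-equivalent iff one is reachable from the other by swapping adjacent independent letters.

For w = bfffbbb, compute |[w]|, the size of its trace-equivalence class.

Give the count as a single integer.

drop 0:b onto floor
drop 1:f onto floor
drop 2:f onto {1:f}
drop 3:f onto {2:f}
drop 4:b onto {0:b}
drop 5:b onto {4:b}
drop 6:b onto {5:b}
ground layer = {0:b, 1:f}
drop-orders for the pieces not yet dropped (sum over which currently-grounded one goes next):
  1 to go: {3} 1  {6} 1
  2 to go: {2,3} 1  {3,6} 2  {5,6} 1
  3 to go: {1,2,3} 1  {2,3,6} 3  {3,5,6} 3  {4,5,6} 1
  4 to go: {0,4,5,6} 1  {1,2,3,6} 4  {2,3,5,6} 6  {3,4,5,6} 4
  5 to go: {0,3,4,5,6} 5  {1,2,3,5,6} 10  {2,3,4,5,6} 10
  if 0:b drops first: 20 orders
  if 1:f drops first: 15 orders
heap linearizations: 35

35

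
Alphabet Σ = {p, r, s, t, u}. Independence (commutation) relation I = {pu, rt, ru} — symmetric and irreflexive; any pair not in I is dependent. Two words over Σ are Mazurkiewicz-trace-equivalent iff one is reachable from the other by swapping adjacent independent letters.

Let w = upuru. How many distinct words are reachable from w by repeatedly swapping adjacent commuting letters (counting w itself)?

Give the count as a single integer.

10

0(u) covers ∅
1(p) covers ∅
2(u) covers 0:u
3(r) covers 1:p
4(u) covers 2:u
floor of heap: 0:u, 1:p
completions by unplaced set U, small U first (add the entries for U minus each lowest piece of U):
  |U|=1: {3}:1  {4}:1
  |U|=2: {1,3}:1  {2,4}:1  {3,4}:2
  |U|=3: {0,2,4}:1  {1,3,4}:3  {2,3,4}:3
  start at 0(u): 6
  start at 1(p): 4
sum over floor = 10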